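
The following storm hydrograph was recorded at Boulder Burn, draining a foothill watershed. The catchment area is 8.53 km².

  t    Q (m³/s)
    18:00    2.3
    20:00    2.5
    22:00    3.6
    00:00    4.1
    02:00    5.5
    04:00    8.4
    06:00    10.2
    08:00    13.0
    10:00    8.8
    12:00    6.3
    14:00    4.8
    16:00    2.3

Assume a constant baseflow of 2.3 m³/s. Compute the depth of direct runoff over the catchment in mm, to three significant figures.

Direct runoff: 0.0, 0.2, 1.3, 1.8, 3.2, 6.1, 7.9, 10.7, 6.5, 4.0, 2.5, 0.0 m³/s; ΣQ_DR = 44.20 m³/s.
V = ΣQ_DR · Δt = 44.20 × 7200 s = 3.182 × 10^5 m³.
Over A = 8.53 km², depth = V / A = 37.3 mm.

d ≈ 37.3 mm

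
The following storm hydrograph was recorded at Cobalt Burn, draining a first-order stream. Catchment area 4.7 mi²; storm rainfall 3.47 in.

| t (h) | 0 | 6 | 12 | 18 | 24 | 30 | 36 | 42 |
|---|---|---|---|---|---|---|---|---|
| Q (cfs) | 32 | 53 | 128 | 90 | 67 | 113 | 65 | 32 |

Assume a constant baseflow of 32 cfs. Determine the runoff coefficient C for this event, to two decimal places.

ΣQ_DR = 324.0 cfs; V = ΣQ_DR·Δt = 6.998 × 10^6 ft³.
Runoff depth d = V / A = 0.6409 in.
C = d / P = 0.6409 / 3.47 = 0.18.

C ≈ 0.18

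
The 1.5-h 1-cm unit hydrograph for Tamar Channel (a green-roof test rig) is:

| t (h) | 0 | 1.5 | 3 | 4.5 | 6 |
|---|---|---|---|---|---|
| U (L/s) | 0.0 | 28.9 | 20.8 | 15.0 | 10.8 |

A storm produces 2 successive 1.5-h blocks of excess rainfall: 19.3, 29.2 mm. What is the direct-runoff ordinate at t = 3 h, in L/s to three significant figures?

Q ≈ 125 L/s

By discrete convolution, Q_j = Σ (P_i / 10 mm) · U_{j−i}.
At t = 3 h (j=2): Q = (19.3/10)·20.8 + (29.2/10)·28.9 = 125 L/s.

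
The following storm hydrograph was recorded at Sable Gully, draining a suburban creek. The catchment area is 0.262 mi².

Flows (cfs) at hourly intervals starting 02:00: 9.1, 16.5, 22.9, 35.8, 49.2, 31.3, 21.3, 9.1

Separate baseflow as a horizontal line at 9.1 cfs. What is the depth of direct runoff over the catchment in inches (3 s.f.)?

d ≈ 0.724 in

Direct runoff: 0.0, 7.4, 13.8, 26.7, 40.1, 22.2, 12.2, 0.0 cfs; ΣQ_DR = 122.4 cfs.
V = ΣQ_DR · Δt = 122.4 × 3600 s = 4.406 × 10^5 ft³.
Over A = 0.262 mi², depth = V / A = 0.724 in.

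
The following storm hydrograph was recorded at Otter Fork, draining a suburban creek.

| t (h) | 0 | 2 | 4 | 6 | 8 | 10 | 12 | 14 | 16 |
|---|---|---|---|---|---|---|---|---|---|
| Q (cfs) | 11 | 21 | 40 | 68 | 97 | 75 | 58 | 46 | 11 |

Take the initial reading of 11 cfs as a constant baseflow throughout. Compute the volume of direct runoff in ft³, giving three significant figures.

Direct-runoff ordinates (Q − Q_b): 0.0, 10.0, 29.0, 57.0, 86.0, 64.0, 47.0, 35.0, 0.0 cfs.
ΣQ_DR = 328.0 cfs.
With Δt = 2 h = 7200 s, V = ΣQ_DR · Δt = 328.0 × 7200 = 2.36 × 10^6 ft³.

V ≈ 2.36 × 10^6 ft³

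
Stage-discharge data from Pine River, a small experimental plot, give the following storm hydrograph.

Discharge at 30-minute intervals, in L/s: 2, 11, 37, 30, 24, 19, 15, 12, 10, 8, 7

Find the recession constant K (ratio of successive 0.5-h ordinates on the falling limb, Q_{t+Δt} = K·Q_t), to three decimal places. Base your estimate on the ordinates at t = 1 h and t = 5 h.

Using the recession-limb readings at t = 1 h and t = 5 h: Q falls from 37 to 7 L/s over 8 intervals.
K = (Q₂/Q₁)^(1/8) = (7/37)^(1/8) = 0.812.

K ≈ 0.812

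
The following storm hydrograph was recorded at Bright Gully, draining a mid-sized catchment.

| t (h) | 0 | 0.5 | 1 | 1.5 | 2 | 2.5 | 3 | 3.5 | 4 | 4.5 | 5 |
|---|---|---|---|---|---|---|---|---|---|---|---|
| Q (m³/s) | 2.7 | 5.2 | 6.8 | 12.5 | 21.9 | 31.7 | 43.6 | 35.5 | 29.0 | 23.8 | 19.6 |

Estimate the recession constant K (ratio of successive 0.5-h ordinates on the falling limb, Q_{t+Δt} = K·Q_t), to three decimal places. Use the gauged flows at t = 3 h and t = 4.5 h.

Using the recession-limb readings at t = 3 h and t = 4.5 h: Q falls from 43.6 to 23.8 m³/s over 3 intervals.
K = (Q₂/Q₁)^(1/3) = (23.8/43.6)^(1/3) = 0.817.

K ≈ 0.817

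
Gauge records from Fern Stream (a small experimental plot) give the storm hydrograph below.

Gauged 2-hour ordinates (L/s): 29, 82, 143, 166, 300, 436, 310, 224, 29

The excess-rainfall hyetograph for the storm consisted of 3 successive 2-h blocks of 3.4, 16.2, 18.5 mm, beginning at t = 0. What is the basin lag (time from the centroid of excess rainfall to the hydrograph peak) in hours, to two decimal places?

t_L ≈ 6.21 h

Centroid of excess rainfall: t_c = Σ P_i·t̄_i / ΣP_i = 3.7927 h (block centres at 1, 3, 5 h).
Hydrograph peak occurs at t = 10 h, so basin lag t_L = 10 − 3.7927 = 6.21 h.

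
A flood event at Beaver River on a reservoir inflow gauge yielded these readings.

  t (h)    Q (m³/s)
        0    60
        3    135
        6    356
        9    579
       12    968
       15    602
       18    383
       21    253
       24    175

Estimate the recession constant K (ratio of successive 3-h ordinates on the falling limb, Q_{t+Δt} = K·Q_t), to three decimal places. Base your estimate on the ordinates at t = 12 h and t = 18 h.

K ≈ 0.629

Using the recession-limb readings at t = 12 h and t = 18 h: Q falls from 968 to 383 m³/s over 2 intervals.
K = (Q₂/Q₁)^(1/2) = (383/968)^(1/2) = 0.629.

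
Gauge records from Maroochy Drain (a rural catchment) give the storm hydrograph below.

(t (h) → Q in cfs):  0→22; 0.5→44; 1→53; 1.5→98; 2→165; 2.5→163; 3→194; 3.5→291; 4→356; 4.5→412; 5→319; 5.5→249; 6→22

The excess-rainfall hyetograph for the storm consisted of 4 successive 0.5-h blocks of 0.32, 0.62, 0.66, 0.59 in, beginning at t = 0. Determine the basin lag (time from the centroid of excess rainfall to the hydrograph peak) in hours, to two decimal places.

t_L ≈ 3.40 h

Centroid of excess rainfall: t_c = Σ P_i·t̄_i / ΣP_i = 1.0970 h (block centres at 0.25, 0.75, 1.25, 1.75 h).
Hydrograph peak occurs at t = 4.5 h, so basin lag t_L = 4.5 − 1.0970 = 3.40 h.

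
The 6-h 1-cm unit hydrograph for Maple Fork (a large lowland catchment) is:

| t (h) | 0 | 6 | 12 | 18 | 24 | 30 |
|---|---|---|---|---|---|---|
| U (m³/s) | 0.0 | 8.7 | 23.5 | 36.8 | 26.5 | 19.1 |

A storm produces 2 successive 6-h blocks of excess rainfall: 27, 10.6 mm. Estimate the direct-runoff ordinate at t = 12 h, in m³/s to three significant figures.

By discrete convolution, Q_j = Σ (P_i / 10 mm) · U_{j−i}.
At t = 12 h (j=2): Q = (27/10)·23.5 + (10.6/10)·8.7 = 72.7 m³/s.

Q ≈ 72.7 m³/s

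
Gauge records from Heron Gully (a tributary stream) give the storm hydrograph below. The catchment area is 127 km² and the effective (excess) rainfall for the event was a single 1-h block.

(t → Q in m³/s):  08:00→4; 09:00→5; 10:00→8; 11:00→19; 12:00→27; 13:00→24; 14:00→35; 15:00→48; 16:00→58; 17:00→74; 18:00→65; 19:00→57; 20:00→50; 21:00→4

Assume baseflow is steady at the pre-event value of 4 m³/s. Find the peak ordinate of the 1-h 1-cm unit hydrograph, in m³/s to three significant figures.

Direct runoff: 0.0, 1.0, 4.0, 15.0, 23.0, 20.0, 31.0, 44.0, 54.0, 70.0, 61.0, 53.0, 46.0, 0.0 m³/s; ΣQ_DR = 422.0 m³/s, peak = 70.0 m³/s.
Runoff depth d = ΣQ_DR·Δt / A = 422.0 × 3600 / (127 km²) = 11.96 mm.
The 1-cm UH is the DRH scaled by (10 mm)/d, so U_p = 70.0 × 10/11.96 = 58.5 m³/s.

U_p ≈ 58.5 m³/s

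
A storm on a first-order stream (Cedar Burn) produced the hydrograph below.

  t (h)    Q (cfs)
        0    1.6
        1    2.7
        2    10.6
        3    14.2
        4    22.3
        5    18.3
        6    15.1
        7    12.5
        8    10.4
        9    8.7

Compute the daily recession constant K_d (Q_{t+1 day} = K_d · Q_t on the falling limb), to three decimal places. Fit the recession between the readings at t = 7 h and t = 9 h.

K_d ≈ 0.013

Between t = 7 h and t = 9 h the flow falls from 12.5 to 8.7 cfs over 2×1 h = 2 h.
Per-interval ratio K = (8.7/12.5)^(1/2) = 0.8343; K_d = K^(24/1) = 0.013.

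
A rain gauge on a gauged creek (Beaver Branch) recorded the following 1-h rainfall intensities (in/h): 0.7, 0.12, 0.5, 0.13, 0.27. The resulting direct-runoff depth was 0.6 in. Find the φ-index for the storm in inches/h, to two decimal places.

φ ≈ 0.30 in/h

Only the 2 blocks with intensity above φ contribute runoff: 0.7, 0.5 in/h.
Σ(I−φ)·Δt = d  ⇒  (0.7+0.5 − 2φ)·1 = 0.6
φ = (1.200 − 0.6/1) / 2 = 0.30 in/h.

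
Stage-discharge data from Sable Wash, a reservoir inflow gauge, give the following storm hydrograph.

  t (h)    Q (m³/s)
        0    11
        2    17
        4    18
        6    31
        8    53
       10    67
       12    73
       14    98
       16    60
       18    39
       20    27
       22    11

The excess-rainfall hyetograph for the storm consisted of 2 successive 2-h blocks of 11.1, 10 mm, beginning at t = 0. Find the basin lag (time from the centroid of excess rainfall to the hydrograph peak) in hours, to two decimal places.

t_L ≈ 12.05 h

Centroid of excess rainfall: t_c = Σ P_i·t̄_i / ΣP_i = 1.9479 h (block centres at 1, 3 h).
Hydrograph peak occurs at t = 14 h, so basin lag t_L = 14 − 1.9479 = 12.05 h.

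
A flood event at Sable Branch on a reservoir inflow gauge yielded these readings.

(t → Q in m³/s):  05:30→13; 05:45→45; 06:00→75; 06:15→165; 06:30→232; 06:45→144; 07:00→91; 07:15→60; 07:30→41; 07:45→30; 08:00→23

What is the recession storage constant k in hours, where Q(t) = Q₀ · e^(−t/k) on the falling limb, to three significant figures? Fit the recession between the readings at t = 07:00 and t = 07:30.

k ≈ 0.627 h

On the falling limb, Q drops from 91 to 41 m³/s between t = 07:00 and t = 07:30 (Δt = 0.5 h).
k = −Δt / ln(Q₂/Q₁) = −0.5 / ln(41/91) = 0.627 h.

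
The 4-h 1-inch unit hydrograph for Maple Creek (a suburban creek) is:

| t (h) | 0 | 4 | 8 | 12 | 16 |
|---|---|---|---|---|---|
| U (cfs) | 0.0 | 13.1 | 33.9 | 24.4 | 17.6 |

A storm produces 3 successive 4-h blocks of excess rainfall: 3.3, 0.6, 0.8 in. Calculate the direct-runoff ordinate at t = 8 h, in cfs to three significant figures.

By discrete convolution, Q_j = Σ (P_i / 1 in) · U_{j−i}.
At t = 8 h (j=2): Q = (3.3/1)·33.9 + (0.6/1)·13.1 + (0.8/1)·0.0 = 120 cfs.

Q ≈ 120 cfs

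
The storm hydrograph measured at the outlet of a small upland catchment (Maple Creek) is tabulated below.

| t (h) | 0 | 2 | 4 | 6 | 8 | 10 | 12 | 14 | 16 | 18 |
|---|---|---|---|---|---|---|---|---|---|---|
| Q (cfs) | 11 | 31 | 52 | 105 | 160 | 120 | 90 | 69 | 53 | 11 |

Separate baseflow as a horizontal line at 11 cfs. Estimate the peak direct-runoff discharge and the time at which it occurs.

Q_p = 149.0 cfs at t = 8 h

Subtracting baseflow gives direct-runoff ordinates: 0.0, 20.0, 41.0, 94.0, 149.0, 109.0, 79.0, 58.0, 42.0, 0.0 cfs.
The maximum is 149.0 cfs, occurring at the reading for t = 8 h.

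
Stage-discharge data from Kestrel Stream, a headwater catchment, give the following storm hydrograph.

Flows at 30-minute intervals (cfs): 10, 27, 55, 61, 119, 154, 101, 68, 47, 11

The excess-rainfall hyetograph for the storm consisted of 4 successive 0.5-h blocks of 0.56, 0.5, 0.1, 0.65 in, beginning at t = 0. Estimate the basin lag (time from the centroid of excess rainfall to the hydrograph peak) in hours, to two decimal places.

t_L ≈ 1.52 h

Centroid of excess rainfall: t_c = Σ P_i·t̄_i / ΣP_i = 0.9820 h (block centres at 0.25, 0.75, 1.25, 1.75 h).
Hydrograph peak occurs at t = 2.5 h, so basin lag t_L = 2.5 − 0.9820 = 1.52 h.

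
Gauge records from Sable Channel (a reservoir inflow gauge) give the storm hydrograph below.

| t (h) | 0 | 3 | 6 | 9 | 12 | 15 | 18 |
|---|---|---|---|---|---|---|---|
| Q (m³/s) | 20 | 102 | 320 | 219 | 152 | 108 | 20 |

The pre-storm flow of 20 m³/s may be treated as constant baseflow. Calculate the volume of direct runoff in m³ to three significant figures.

Direct-runoff ordinates (Q − Q_b): 0.0, 82.0, 300.0, 199.0, 132.0, 88.0, 0.0 m³/s.
ΣQ_DR = 801.0 m³/s.
With Δt = 3 h = 10800 s, V = ΣQ_DR · Δt = 801.0 × 10800 = 8.65 × 10^6 m³.

V ≈ 8.65 × 10^6 m³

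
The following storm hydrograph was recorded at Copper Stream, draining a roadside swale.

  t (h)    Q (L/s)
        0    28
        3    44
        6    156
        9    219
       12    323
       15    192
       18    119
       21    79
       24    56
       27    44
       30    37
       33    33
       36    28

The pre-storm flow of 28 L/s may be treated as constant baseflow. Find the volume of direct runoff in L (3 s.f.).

Direct-runoff ordinates (Q − Q_b): 0.0, 16.0, 128.0, 191.0, 295.0, 164.0, 91.0, 51.0, 28.0, 16.0, 9.0, 5.0, 0.0 L/s.
ΣQ_DR = 994.0 L/s.
With Δt = 3 h = 10800 s, V = ΣQ_DR · Δt = 994.0 × 10800 = 1.07 × 10^7 L.

V ≈ 1.07 × 10^7 L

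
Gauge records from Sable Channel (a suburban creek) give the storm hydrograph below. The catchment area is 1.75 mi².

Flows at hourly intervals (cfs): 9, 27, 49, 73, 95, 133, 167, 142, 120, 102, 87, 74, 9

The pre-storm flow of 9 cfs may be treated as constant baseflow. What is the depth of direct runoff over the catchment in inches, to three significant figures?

d ≈ 0.859 in

Direct runoff: 0.0, 18.0, 40.0, 64.0, 86.0, 124.0, 158.0, 133.0, 111.0, 93.0, 78.0, 65.0, 0.0 cfs; ΣQ_DR = 970.0 cfs.
V = ΣQ_DR · Δt = 970.0 × 3600 s = 3.492 × 10^6 ft³.
Over A = 1.75 mi², depth = V / A = 0.859 in.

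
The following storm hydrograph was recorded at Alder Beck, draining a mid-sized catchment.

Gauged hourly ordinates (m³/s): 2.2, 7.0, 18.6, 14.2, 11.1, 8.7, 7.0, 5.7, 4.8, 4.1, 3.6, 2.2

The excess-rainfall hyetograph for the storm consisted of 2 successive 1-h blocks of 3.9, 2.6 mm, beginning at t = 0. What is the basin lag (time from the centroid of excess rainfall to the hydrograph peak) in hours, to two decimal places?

t_L ≈ 1.10 h

Centroid of excess rainfall: t_c = Σ P_i·t̄_i / ΣP_i = 0.9000 h (block centres at 0.5, 1.5 h).
Hydrograph peak occurs at t = 2 h, so basin lag t_L = 2 − 0.9000 = 1.10 h.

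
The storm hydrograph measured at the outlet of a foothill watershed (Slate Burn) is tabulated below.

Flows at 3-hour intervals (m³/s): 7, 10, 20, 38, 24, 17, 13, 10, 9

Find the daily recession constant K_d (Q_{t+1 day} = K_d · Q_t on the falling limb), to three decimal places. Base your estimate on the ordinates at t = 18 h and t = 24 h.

Between t = 18 h and t = 24 h the flow falls from 13 to 9 m³/s over 2×3 h = 6 h.
Per-interval ratio K = (9/13)^(1/2) = 0.8321; K_d = K^(24/3) = 0.230.

K_d ≈ 0.230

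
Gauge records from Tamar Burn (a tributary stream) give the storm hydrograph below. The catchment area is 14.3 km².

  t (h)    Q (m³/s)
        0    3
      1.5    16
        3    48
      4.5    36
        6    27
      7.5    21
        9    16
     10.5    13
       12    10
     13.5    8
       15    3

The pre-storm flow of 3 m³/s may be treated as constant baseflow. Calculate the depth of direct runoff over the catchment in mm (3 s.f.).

d ≈ 63.4 mm

Direct runoff: 0.0, 13.0, 45.0, 33.0, 24.0, 18.0, 13.0, 10.0, 7.0, 5.0, 0.0 m³/s; ΣQ_DR = 168.0 m³/s.
V = ΣQ_DR · Δt = 168.0 × 5400 s = 9.072 × 10^5 m³.
Over A = 14.3 km², depth = V / A = 63.4 mm.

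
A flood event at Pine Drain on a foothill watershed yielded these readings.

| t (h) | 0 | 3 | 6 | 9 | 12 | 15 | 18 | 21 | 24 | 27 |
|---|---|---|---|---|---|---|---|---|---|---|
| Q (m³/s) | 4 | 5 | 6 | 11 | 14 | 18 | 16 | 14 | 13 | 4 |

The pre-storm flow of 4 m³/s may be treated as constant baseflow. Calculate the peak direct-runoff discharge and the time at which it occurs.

Subtracting baseflow gives direct-runoff ordinates: 0.0, 1.0, 2.0, 7.0, 10.0, 14.0, 12.0, 10.0, 9.0, 0.0 m³/s.
The maximum is 14.0 m³/s, occurring at the reading for t = 15 h.

Q_p = 14.0 m³/s at t = 15 h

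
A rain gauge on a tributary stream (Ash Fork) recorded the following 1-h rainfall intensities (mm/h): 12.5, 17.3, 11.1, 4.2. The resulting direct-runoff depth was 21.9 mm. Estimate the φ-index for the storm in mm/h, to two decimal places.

φ ≈ 6.33 mm/h

Only the 3 blocks with intensity above φ contribute runoff: 12.5, 17.3, 11.1 mm/h.
Σ(I−φ)·Δt = d  ⇒  (12.5+17.3+11.1 − 3φ)·1 = 21.9
φ = (40.90 − 21.9/1) / 3 = 6.33 mm/h.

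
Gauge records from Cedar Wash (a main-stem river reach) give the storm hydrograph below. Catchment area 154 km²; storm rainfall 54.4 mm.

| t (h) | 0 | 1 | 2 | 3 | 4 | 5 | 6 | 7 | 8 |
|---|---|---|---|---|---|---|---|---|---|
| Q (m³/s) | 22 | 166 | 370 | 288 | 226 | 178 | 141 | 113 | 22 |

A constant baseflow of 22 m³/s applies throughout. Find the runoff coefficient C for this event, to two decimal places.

C ≈ 0.57

ΣQ_DR = 1328 m³/s; V = ΣQ_DR·Δt = 4.781 × 10^6 m³.
Runoff depth d = V / A = 31.04 mm.
C = d / P = 31.04 / 54.4 = 0.57.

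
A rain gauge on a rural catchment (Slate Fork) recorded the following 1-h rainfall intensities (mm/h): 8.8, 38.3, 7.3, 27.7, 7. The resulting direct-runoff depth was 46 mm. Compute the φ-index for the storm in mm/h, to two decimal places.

φ ≈ 10.00 mm/h

Only the 2 blocks with intensity above φ contribute runoff: 38.3, 27.7 mm/h.
Σ(I−φ)·Δt = d  ⇒  (38.3+27.7 − 2φ)·1 = 46
φ = (66.00 − 46/1) / 2 = 10.00 mm/h.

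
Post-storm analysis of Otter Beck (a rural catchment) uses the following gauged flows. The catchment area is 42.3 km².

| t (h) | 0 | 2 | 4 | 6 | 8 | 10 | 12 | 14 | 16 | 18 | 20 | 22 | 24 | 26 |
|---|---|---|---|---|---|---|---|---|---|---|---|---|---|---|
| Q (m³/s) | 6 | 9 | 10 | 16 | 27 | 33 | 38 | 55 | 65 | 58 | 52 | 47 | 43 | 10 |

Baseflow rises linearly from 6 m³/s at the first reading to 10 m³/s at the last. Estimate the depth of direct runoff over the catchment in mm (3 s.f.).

d ≈ 60.8 mm

Direct runoff: 0.00, 2.69, 3.38, 9.08, 19.77, 25.46, 30.15, 46.85, 56.54, 49.23, 42.92, 37.62, 33.31, 0.00 m³/s; ΣQ_DR = 357.0 m³/s.
V = ΣQ_DR · Δt = 357.0 × 7200 s = 2.570 × 10^6 m³.
Over A = 42.3 km², depth = V / A = 60.8 mm.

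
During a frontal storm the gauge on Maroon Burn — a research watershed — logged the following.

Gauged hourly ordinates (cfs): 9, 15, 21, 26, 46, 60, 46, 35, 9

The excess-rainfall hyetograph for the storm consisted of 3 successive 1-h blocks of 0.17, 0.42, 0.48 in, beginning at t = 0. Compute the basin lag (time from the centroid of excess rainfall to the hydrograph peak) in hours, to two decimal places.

Centroid of excess rainfall: t_c = Σ P_i·t̄_i / ΣP_i = 1.7897 h (block centres at 0.5, 1.5, 2.5 h).
Hydrograph peak occurs at t = 5 h, so basin lag t_L = 5 − 1.7897 = 3.21 h.

t_L ≈ 3.21 h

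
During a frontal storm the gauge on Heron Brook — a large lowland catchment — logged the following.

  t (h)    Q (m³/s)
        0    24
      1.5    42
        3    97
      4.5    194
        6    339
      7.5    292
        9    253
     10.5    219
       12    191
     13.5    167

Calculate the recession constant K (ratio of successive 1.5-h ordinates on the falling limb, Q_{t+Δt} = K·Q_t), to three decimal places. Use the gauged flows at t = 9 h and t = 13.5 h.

Using the recession-limb readings at t = 9 h and t = 13.5 h: Q falls from 253 to 167 m³/s over 3 intervals.
K = (Q₂/Q₁)^(1/3) = (167/253)^(1/3) = 0.871.

K ≈ 0.871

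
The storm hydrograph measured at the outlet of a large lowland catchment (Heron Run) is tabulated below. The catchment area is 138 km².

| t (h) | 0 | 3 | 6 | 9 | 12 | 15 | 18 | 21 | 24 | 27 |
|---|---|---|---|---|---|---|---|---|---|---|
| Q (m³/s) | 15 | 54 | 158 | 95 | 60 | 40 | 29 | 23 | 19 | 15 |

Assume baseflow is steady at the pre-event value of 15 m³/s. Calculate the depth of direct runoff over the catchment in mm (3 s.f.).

d ≈ 28.0 mm

Direct runoff: 0.0, 39.0, 143.0, 80.0, 45.0, 25.0, 14.0, 8.0, 4.0, 0.0 m³/s; ΣQ_DR = 358.0 m³/s.
V = ΣQ_DR · Δt = 358.0 × 10800 s = 3.866 × 10^6 m³.
Over A = 138 km², depth = V / A = 28.0 mm.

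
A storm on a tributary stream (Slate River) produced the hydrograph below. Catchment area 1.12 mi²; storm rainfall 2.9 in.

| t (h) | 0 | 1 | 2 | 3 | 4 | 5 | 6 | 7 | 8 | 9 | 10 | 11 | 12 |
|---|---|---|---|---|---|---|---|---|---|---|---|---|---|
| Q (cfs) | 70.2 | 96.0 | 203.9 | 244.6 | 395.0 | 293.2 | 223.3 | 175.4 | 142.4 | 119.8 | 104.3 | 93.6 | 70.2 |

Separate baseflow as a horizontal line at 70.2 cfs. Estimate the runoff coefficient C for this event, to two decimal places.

C ≈ 0.63

ΣQ_DR = 1319 cfs; V = ΣQ_DR·Δt = 4.749 × 10^6 ft³.
Runoff depth d = V / A = 1.825 in.
C = d / P = 1.825 / 2.9 = 0.63.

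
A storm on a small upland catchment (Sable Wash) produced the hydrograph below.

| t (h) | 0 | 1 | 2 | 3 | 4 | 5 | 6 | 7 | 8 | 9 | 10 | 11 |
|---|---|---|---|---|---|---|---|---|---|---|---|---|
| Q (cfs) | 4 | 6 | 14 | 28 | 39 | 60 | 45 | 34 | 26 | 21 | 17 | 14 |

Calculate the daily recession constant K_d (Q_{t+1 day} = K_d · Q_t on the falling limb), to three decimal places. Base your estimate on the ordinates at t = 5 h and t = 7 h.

K_d ≈ 0.001

Between t = 5 h and t = 7 h the flow falls from 60 to 34 cfs over 2×1 h = 2 h.
Per-interval ratio K = (34/60)^(1/2) = 0.7528; K_d = K^(24/1) = 0.001.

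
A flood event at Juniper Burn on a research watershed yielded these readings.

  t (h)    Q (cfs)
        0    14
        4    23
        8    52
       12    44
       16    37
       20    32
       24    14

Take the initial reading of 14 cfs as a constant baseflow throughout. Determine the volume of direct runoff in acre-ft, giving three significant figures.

V ≈ 39.0 acre-ft

Direct-runoff ordinates (Q − Q_b): 0.0, 9.0, 38.0, 30.0, 23.0, 18.0, 0.0 cfs.
ΣQ_DR = 118.0 cfs.
With Δt = 4 h = 14400 s, V = ΣQ_DR · Δt = 118.0 × 14400 = 1.70 × 10^6 ft³ = 39.0 acre-ft.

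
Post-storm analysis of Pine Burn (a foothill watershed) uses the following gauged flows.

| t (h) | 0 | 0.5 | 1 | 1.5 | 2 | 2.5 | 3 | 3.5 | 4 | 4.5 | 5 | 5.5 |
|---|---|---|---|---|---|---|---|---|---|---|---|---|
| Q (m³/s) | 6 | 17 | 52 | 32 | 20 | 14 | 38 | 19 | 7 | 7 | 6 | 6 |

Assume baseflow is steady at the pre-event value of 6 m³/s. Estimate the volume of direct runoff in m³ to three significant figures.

V ≈ 2.74 × 10^5 m³

Direct-runoff ordinates (Q − Q_b): 0.0, 11.0, 46.0, 26.0, 14.0, 8.0, 32.0, 13.0, 1.0, 1.0, 0.0, 0.0 m³/s.
ΣQ_DR = 152.0 m³/s.
With Δt = 0.5 h = 1800 s, V = ΣQ_DR · Δt = 152.0 × 1800 = 2.74 × 10^5 m³.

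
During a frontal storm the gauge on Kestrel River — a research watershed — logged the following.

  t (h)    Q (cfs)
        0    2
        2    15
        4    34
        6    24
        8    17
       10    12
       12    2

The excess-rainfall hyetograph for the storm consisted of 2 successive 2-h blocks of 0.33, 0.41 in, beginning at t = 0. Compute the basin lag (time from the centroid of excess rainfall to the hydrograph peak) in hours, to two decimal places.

t_L ≈ 1.89 h

Centroid of excess rainfall: t_c = Σ P_i·t̄_i / ΣP_i = 2.1081 h (block centres at 1, 3 h).
Hydrograph peak occurs at t = 4 h, so basin lag t_L = 4 − 2.1081 = 1.89 h.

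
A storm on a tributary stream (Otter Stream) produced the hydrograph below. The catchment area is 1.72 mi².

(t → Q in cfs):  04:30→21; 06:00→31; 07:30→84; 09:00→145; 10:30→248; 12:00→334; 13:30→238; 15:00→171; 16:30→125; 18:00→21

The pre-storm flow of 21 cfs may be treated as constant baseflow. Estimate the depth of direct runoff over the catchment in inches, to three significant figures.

d ≈ 1.63 in

Direct runoff: 0.0, 10.0, 63.0, 124.0, 227.0, 313.0, 217.0, 150.0, 104.0, 0.0 cfs; ΣQ_DR = 1208 cfs.
V = ΣQ_DR · Δt = 1208 × 5400 s = 6.523 × 10^6 ft³.
Over A = 1.72 mi², depth = V / A = 1.63 in.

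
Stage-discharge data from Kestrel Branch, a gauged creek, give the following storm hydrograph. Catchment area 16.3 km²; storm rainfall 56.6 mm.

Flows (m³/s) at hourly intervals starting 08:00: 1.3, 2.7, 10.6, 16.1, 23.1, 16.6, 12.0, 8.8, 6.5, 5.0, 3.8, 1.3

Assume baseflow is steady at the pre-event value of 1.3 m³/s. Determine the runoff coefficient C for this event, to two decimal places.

C ≈ 0.36

ΣQ_DR = 92.20 m³/s; V = ΣQ_DR·Δt = 3.319 × 10^5 m³.
Runoff depth d = V / A = 20.36 mm.
C = d / P = 20.36 / 56.6 = 0.36.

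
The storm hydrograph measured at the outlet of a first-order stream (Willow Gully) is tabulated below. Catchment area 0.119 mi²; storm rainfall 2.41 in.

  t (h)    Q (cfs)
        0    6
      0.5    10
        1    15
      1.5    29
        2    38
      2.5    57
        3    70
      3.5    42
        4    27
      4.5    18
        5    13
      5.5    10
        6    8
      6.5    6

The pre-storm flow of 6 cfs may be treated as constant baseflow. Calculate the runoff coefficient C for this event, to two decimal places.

C ≈ 0.72

ΣQ_DR = 265.0 cfs; V = ΣQ_DR·Δt = 4.770 × 10^5 ft³.
Runoff depth d = V / A = 1.725 in.
C = d / P = 1.725 / 2.41 = 0.72.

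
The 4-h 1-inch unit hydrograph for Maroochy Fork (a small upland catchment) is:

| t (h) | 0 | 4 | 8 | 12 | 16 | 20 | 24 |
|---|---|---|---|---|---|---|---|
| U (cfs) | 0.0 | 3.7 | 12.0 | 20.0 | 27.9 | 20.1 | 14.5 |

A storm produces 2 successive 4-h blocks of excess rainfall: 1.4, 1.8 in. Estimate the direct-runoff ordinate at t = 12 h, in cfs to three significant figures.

By discrete convolution, Q_j = Σ (P_i / 1 in) · U_{j−i}.
At t = 12 h (j=3): Q = (1.4/1)·20.0 + (1.8/1)·12.0 = 49.6 cfs.

Q ≈ 49.6 cfs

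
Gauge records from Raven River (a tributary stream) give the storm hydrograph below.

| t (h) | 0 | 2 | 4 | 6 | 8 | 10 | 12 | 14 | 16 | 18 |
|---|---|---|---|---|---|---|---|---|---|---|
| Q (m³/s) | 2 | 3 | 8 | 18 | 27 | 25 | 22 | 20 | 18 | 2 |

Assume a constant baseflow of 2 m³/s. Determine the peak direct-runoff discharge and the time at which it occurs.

Subtracting baseflow gives direct-runoff ordinates: 0.0, 1.0, 6.0, 16.0, 25.0, 23.0, 20.0, 18.0, 16.0, 0.0 m³/s.
The maximum is 25.0 m³/s, occurring at the reading for t = 8 h.

Q_p = 25.0 m³/s at t = 8 h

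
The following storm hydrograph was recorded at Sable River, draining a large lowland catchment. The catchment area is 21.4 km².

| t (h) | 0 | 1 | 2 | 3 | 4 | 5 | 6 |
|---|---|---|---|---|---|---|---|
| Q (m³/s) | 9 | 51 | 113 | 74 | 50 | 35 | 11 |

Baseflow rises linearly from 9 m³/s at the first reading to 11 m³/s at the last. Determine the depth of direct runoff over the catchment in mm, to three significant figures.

d ≈ 45.9 mm

Direct runoff: 0.00, 41.67, 103.33, 64.00, 39.67, 24.33, 0.00 m³/s; ΣQ_DR = 273.0 m³/s.
V = ΣQ_DR · Δt = 273.0 × 3600 s = 9.828 × 10^5 m³.
Over A = 21.4 km², depth = V / A = 45.9 mm.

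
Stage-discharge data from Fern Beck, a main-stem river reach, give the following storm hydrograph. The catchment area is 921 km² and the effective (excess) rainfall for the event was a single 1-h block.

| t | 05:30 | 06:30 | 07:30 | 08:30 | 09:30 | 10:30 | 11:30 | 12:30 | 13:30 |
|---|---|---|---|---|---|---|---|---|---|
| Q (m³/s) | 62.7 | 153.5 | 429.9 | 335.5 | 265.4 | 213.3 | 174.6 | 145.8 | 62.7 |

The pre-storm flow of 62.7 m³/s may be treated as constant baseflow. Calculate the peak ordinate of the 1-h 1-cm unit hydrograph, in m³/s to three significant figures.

U_p ≈ 734 m³/s

Direct runoff: 0.0, 90.8, 367.2, 272.8, 202.7, 150.6, 111.9, 83.1, 0.0 m³/s; ΣQ_DR = 1279 m³/s, peak = 367.2 m³/s.
Runoff depth d = ΣQ_DR·Δt / A = 1279 × 3600 / (921 km²) = 5.000 mm.
The 1-cm UH is the DRH scaled by (10 mm)/d, so U_p = 367.2 × 10/5.000 = 734 m³/s.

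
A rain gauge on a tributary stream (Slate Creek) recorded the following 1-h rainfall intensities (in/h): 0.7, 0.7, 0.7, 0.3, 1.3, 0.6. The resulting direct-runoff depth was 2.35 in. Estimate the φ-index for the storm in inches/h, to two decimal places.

Only the 5 blocks with intensity above φ contribute runoff: 0.7, 0.7, 0.7, 1.3, 0.6 in/h.
Σ(I−φ)·Δt = d  ⇒  (0.7+0.7+0.7+1.3+0.6 − 5φ)·1 = 2.35
φ = (4.000 − 2.35/1) / 5 = 0.33 in/h.

φ ≈ 0.33 in/h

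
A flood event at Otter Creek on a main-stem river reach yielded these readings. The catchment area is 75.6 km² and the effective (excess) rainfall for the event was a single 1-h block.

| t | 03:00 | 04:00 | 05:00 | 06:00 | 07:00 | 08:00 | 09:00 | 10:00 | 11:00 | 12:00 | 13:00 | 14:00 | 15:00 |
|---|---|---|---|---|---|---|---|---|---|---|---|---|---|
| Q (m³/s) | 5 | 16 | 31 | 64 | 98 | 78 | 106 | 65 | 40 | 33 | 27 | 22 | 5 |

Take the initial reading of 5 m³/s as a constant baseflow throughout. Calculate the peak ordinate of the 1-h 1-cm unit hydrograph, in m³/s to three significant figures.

U_p ≈ 40.4 m³/s

Direct runoff: 0.0, 11.0, 26.0, 59.0, 93.0, 73.0, 101.0, 60.0, 35.0, 28.0, 22.0, 17.0, 0.0 m³/s; ΣQ_DR = 525.0 m³/s, peak = 101.0 m³/s.
Runoff depth d = ΣQ_DR·Δt / A = 525.0 × 3600 / (75.6 km²) = 25.00 mm.
The 1-cm UH is the DRH scaled by (10 mm)/d, so U_p = 101.0 × 10/25.00 = 40.4 m³/s.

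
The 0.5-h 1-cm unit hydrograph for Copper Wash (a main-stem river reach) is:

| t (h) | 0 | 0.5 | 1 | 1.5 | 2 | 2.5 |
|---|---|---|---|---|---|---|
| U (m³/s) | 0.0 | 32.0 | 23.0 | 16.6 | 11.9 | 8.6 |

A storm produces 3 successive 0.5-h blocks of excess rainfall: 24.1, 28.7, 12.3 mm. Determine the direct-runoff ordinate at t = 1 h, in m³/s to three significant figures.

By discrete convolution, Q_j = Σ (P_i / 10 mm) · U_{j−i}.
At t = 1 h (j=2): Q = (24.1/10)·23.0 + (28.7/10)·32.0 + (12.3/10)·0.0 = 147 m³/s.

Q ≈ 147 m³/s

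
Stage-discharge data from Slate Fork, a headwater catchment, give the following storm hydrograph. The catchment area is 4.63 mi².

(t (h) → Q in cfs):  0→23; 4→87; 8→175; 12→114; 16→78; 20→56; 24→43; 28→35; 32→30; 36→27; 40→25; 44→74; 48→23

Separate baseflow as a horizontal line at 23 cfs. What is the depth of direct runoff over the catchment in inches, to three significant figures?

d ≈ 0.657 in

Direct runoff: 0.0, 64.0, 152.0, 91.0, 55.0, 33.0, 20.0, 12.0, 7.0, 4.0, 2.0, 51.0, 0.0 cfs; ΣQ_DR = 491.0 cfs.
V = ΣQ_DR · Δt = 491.0 × 14400 s = 7.070 × 10^6 ft³.
Over A = 4.63 mi², depth = V / A = 0.657 in.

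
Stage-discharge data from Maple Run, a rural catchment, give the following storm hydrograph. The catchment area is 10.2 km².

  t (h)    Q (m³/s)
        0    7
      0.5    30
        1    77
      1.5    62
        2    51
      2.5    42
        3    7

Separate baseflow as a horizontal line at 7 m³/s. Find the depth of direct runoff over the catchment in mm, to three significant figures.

Direct runoff: 0.0, 23.0, 70.0, 55.0, 44.0, 35.0, 0.0 m³/s; ΣQ_DR = 227.0 m³/s.
V = ΣQ_DR · Δt = 227.0 × 1800 s = 4.086 × 10^5 m³.
Over A = 10.2 km², depth = V / A = 40.1 mm.

d ≈ 40.1 mm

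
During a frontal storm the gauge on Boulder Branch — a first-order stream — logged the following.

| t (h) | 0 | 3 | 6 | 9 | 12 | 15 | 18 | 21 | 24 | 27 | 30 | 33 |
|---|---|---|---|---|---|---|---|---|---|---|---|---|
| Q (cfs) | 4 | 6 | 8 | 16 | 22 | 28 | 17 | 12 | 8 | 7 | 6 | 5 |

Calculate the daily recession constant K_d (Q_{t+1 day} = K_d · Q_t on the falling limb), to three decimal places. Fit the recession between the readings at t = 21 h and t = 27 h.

Between t = 21 h and t = 27 h the flow falls from 12 to 7 cfs over 2×3 h = 6 h.
Per-interval ratio K = (7/12)^(1/2) = 0.7638; K_d = K^(24/3) = 0.116.

K_d ≈ 0.116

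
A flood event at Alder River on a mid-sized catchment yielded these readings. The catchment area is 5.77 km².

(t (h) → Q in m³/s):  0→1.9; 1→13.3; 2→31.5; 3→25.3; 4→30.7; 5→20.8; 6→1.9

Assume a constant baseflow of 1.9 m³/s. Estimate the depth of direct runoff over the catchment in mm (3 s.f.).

Direct runoff: 0.0, 11.4, 29.6, 23.4, 28.8, 18.9, 0.0 m³/s; ΣQ_DR = 112.1 m³/s.
V = ΣQ_DR · Δt = 112.1 × 3600 s = 4.036 × 10^5 m³.
Over A = 5.77 km², depth = V / A = 69.9 mm.

d ≈ 69.9 mm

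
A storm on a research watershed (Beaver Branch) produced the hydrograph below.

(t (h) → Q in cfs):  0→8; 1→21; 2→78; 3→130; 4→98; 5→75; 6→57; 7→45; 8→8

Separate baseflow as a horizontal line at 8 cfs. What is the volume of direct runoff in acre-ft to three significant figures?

V ≈ 37.0 acre-ft

Direct-runoff ordinates (Q − Q_b): 0.0, 13.0, 70.0, 122.0, 90.0, 67.0, 49.0, 37.0, 0.0 cfs.
ΣQ_DR = 448.0 cfs.
With Δt = 1 h = 3600 s, V = ΣQ_DR · Δt = 448.0 × 3600 = 1.61 × 10^6 ft³ = 37.0 acre-ft.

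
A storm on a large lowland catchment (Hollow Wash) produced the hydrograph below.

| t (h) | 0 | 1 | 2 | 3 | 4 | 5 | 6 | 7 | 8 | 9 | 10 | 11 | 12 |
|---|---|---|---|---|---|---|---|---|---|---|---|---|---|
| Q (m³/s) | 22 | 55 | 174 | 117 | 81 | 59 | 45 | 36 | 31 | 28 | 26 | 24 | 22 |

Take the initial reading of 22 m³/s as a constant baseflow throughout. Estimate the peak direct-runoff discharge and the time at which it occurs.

Subtracting baseflow gives direct-runoff ordinates: 0.0, 33.0, 152.0, 95.0, 59.0, 37.0, 23.0, 14.0, 9.0, 6.0, 4.0, 2.0, 0.0 m³/s.
The maximum is 152.0 m³/s, occurring at the reading for t = 2 h.

Q_p = 152.0 m³/s at t = 2 h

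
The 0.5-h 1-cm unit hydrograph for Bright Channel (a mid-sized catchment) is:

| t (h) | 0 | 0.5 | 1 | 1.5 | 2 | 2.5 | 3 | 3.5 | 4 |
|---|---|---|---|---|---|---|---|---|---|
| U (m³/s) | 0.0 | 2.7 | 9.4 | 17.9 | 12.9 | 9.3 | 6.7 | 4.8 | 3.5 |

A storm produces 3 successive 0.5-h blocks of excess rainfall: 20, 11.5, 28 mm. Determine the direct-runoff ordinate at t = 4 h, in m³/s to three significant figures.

Q ≈ 31.3 m³/s

By discrete convolution, Q_j = Σ (P_i / 10 mm) · U_{j−i}.
At t = 4 h (j=8): Q = (20/10)·3.5 + (11.5/10)·4.8 + (28/10)·6.7 = 31.3 m³/s.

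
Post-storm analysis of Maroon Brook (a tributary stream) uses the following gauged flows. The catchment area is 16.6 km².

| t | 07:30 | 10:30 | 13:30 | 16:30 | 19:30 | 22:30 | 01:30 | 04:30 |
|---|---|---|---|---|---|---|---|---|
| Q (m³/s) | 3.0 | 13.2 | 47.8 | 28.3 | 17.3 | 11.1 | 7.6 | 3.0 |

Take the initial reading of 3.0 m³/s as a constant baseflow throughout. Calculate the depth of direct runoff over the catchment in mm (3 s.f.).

d ≈ 69.8 mm

Direct runoff: 0.0, 10.2, 44.8, 25.3, 14.3, 8.1, 4.6, 0.0 m³/s; ΣQ_DR = 107.3 m³/s.
V = ΣQ_DR · Δt = 107.3 × 10800 s = 1.159 × 10^6 m³.
Over A = 16.6 km², depth = V / A = 69.8 mm.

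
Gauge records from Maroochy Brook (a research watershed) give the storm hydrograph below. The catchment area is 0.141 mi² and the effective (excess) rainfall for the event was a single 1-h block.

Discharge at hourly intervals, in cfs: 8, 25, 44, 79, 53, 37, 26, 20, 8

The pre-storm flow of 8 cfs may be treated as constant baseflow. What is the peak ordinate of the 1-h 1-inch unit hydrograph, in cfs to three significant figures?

U_p ≈ 28.3 cfs

Direct runoff: 0.0, 17.0, 36.0, 71.0, 45.0, 29.0, 18.0, 12.0, 0.0 cfs; ΣQ_DR = 228.0 cfs, peak = 71.0 cfs.
Runoff depth d = ΣQ_DR·Δt / A = 228.0 × 3600 / (0.141 mi²) = 2.506 in.
The 1-inch UH is the DRH scaled by (1 in)/d, so U_p = 71.0 × 1/2.506 = 28.3 cfs.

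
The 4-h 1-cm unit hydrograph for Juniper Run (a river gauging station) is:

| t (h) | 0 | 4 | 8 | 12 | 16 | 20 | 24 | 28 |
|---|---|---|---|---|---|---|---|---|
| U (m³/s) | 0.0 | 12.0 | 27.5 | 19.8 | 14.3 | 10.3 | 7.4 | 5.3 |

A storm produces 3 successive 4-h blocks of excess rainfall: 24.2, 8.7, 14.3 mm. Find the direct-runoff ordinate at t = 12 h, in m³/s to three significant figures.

By discrete convolution, Q_j = Σ (P_i / 10 mm) · U_{j−i}.
At t = 12 h (j=3): Q = (24.2/10)·19.8 + (8.7/10)·27.5 + (14.3/10)·12.0 = 89.0 m³/s.

Q ≈ 89.0 m³/s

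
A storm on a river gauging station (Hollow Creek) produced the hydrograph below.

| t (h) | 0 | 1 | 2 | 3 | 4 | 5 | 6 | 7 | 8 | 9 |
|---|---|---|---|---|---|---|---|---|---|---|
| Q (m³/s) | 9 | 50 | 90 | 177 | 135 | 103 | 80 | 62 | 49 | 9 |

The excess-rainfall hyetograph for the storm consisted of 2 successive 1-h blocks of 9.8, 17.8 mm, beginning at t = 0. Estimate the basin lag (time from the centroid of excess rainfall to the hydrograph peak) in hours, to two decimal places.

t_L ≈ 1.86 h

Centroid of excess rainfall: t_c = Σ P_i·t̄_i / ΣP_i = 1.1449 h (block centres at 0.5, 1.5 h).
Hydrograph peak occurs at t = 3 h, so basin lag t_L = 3 − 1.1449 = 1.86 h.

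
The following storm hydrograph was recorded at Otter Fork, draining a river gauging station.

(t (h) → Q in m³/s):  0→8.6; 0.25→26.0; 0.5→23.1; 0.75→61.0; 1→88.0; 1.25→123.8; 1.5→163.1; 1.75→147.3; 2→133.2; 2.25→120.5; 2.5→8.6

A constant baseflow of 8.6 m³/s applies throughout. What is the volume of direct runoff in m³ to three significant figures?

V ≈ 7.28 × 10^5 m³

Direct-runoff ordinates (Q − Q_b): 0.0, 17.4, 14.5, 52.4, 79.4, 115.2, 154.5, 138.7, 124.6, 111.9, 0.0 m³/s.
ΣQ_DR = 808.6 m³/s.
With Δt = 0.25 h = 900 s, V = ΣQ_DR · Δt = 808.6 × 900 = 7.28 × 10^5 m³.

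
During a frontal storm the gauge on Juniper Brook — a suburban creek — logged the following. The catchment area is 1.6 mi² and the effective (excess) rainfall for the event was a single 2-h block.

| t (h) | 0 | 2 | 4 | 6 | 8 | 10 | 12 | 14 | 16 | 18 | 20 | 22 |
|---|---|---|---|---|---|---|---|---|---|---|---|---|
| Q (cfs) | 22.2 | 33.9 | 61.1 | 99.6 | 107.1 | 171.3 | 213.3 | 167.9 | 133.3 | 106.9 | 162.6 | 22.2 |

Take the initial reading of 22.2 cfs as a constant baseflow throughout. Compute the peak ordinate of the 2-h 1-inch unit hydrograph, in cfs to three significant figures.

Direct runoff: 0.0, 11.7, 38.9, 77.4, 84.9, 149.1, 191.1, 145.7, 111.1, 84.7, 140.4, 0.0 cfs; ΣQ_DR = 1035 cfs, peak = 191.1 cfs.
Runoff depth d = ΣQ_DR·Δt / A = 1035 × 7200 / (1.6 mi²) = 2.005 in.
The 1-inch UH is the DRH scaled by (1 in)/d, so U_p = 191.1 × 1/2.005 = 95.3 cfs.

U_p ≈ 95.3 cfs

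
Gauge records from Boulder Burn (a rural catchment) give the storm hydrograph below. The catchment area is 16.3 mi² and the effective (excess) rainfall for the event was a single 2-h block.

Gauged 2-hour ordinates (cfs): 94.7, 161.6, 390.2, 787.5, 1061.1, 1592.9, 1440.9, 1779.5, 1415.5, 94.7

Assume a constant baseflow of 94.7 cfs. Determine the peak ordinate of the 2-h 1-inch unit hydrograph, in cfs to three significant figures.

Direct runoff: 0.0, 66.9, 295.5, 692.8, 966.4, 1498.2, 1346.2, 1684.8, 1320.8, 0.0 cfs; ΣQ_DR = 7872 cfs, peak = 1684.8 cfs.
Runoff depth d = ΣQ_DR·Δt / A = 7872 × 7200 / (16.3 mi²) = 1.497 in.
The 1-inch UH is the DRH scaled by (1 in)/d, so U_p = 1684.8 × 1/1.497 = 1130 cfs.

U_p ≈ 1130 cfs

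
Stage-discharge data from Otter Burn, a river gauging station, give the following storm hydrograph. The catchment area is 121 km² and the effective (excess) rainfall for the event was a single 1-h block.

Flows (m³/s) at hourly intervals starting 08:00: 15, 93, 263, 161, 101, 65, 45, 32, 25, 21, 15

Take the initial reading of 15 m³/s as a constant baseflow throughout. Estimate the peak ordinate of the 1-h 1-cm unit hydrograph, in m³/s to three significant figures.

Direct runoff: 0.0, 78.0, 248.0, 146.0, 86.0, 50.0, 30.0, 17.0, 10.0, 6.0, 0.0 m³/s; ΣQ_DR = 671.0 m³/s, peak = 248.0 m³/s.
Runoff depth d = ΣQ_DR·Δt / A = 671.0 × 3600 / (121 km²) = 19.96 mm.
The 1-cm UH is the DRH scaled by (10 mm)/d, so U_p = 248.0 × 10/19.96 = 124 m³/s.

U_p ≈ 124 m³/s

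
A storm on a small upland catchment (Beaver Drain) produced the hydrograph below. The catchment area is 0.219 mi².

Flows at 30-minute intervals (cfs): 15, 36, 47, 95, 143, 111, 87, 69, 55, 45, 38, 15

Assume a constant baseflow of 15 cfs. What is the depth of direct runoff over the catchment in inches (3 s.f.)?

d ≈ 2.04 in

Direct runoff: 0.0, 21.0, 32.0, 80.0, 128.0, 96.0, 72.0, 54.0, 40.0, 30.0, 23.0, 0.0 cfs; ΣQ_DR = 576.0 cfs.
V = ΣQ_DR · Δt = 576.0 × 1800 s = 1.037 × 10^6 ft³.
Over A = 0.219 mi², depth = V / A = 2.04 in.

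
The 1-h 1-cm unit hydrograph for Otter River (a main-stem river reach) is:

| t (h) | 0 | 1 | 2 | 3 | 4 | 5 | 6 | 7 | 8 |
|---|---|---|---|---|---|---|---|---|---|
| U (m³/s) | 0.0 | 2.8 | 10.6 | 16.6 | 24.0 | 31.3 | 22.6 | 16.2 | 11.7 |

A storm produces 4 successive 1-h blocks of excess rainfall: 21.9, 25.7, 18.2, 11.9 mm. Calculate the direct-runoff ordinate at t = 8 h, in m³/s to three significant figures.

By discrete convolution, Q_j = Σ (P_i / 10 mm) · U_{j−i}.
At t = 8 h (j=8): Q = (21.9/10)·11.7 + (25.7/10)·16.2 + (18.2/10)·22.6 + (11.9/10)·31.3 = 146 m³/s.

Q ≈ 146 m³/s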